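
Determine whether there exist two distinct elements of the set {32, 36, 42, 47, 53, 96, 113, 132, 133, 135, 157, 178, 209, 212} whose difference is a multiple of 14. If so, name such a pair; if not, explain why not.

Reduce each element modulo 14: 32↦4, 36↦8, 42↦0, 47↦5, 53↦11, 96↦12, 113↦1, 132↦6, 133↦7, 135↦9, 157↦3, 178↦10, 209↦13, 212↦2.
No residue repeats among the 14 elements, so no pair has difference ≡ 0 (mod 14).

There is no such pair.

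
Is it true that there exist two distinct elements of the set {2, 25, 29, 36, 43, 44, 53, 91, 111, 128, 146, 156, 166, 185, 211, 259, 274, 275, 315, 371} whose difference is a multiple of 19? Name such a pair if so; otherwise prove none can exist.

2 and 211 are such a pair.

Both 2 and 211 leave remainder 2 on division by 19; their difference 209 = 11·19 is a multiple of 19.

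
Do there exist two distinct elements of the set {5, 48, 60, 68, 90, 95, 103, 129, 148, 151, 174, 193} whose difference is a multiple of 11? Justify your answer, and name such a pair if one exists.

Reduce each element mod 11: 5↦5, 48↦4, 60↦5, 68↦2, 90↦2, 95↦7, 103↦4, 129↦8, 148↦5, 151↦8, 174↦9, 193↦6. The residue 5 repeats (at 5 and 60), and 60 − 5 = 55 = 5·11.

The pair (5, 60) works.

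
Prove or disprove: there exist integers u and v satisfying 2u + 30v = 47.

No such integers exist.

gcd(2, 30) = 2, so every integer of the form 2u + 30v is a multiple of 2.
But 47 = 2·23 + 1, so 2 ∤ 47.
So the equation is unsolvable over ℤ.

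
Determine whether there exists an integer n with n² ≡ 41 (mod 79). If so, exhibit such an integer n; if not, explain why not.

No such integer exists.

79 is prime, so by Euler's criterion 41 is a square mod 79 iff 41^((79−1)/2) = 41^39 ≡ 1 (mod 79).
Repeated squaring mod 79: 41^2 = 1681 ≡ 22; 41^4 ≡ 22² = 484 ≡ 10; 41^8 ≡ 10² = 100 ≡ 21; 41^16 ≡ 21² = 441 ≡ 46; 41^32 ≡ 46² = 2116 ≡ 62.
Since 39 = 32 + 4 + 2 + 1, 41^39 ≡ 62 · 10 · 22 · 41; multiplying out mod 79: 62·10 = 620 ≡ 67, then 67·22 = 1474 ≡ 52, then 52·41 = 2132 ≡ 78. Thus 41^39 ≡ 78 ≡ −1 (mod 79).
The value −1 means 41 is a non-residue modulo 79, so n² ≡ 41 (mod 79) is impossible.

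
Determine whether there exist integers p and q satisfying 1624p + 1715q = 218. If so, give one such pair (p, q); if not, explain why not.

Both 1624 and 1715 are divisible by gcd(1624, 1715) = 7, hence so is any combination 1624p + 1715q.
But 218 = 7·31 + 1, so 7 ∤ 218.
Hence no integers p, q satisfy the equation.

No, no such integers exist.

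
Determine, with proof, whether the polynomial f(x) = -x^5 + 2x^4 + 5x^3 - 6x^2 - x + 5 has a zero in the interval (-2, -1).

f(-2) = 7 and f(-1) = -2, which have opposite signs.
Since f is a polynomial it is continuous on [-2, -1].
By the Intermediate Value Theorem f must vanish at some point of (-2, -1).

Yes, f has a root in the interval.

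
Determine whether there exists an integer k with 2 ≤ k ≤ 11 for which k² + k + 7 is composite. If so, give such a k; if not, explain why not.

k = 4

At k = 4: 4² + 4 + 7 = 27 = 3·9, which is composite.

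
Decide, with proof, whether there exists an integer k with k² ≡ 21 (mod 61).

Apply Euler's criterion with the prime 61: 21 is a quadratic residue iff 21^30 ≡ 1 (mod 61), and a non-residue iff it is ≡ −1.
Repeated squaring mod 61: 21^2 = 441 ≡ 14; 21^4 ≡ 14² = 196 ≡ 13; 21^8 ≡ 13² = 169 ≡ 47; 21^16 ≡ 47² = 2209 ≡ 13.
Since 30 = 16 + 8 + 4 + 2, 21^30 ≡ 13 · 47 · 13 · 14; multiplying out mod 61: 13·47 = 611 ≡ 1, then 1·13 = 13 ≡ 13, then 13·14 = 182 ≡ 60. Thus 21^30 ≡ 60 ≡ −1 (mod 61).
The value −1 means 21 is a non-residue modulo 61, so k² ≡ 21 (mod 61) is impossible.

There is no such integer.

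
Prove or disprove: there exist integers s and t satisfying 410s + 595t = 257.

Both 410 and 595 are divisible by gcd(410, 595) = 5, hence so is any combination 410s + 595t.
But 257 = 5·51 + 2, so 5 ∤ 257.
So the equation is unsolvable over ℤ.

There are no such integers.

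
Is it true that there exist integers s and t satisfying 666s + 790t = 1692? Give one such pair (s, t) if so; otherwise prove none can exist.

s = 152, t = -126

Since gcd(666, 790) = 2 and 1692 = 2·846, Bézout's identity guarantees a solution.
Dividing through by 2 reduces the equation to 333s + 395t = 846.
Run the Euclidean algorithm on 395 and 333: 395 = 1·333 + 62, 333 = 5·62 + 23, 62 = 2·23 + 16, 23 = 1·16 + 7, 16 = 2·7 + 2, 7 = 3·2 + 1, 2 = 2·1 + 0.
Back-substituting, 1 = 7 − 3·2 = 7 − 3·(16 − 2·7) = −3·16 + 7·7 = −3·16 + 7·(23 − 1·16) = 7·23 − 10·16 = 7·23 − 10·(62 − 2·23) = −10·62 + 27·23 = −10·62 + 27·(333 − 5·62) = 27·333 − 145·62 = 27·333 − 145·(395 − 1·333) = −145·395 + 172·333; that is, 333·172 + 395·(-145) = 1.
Times 846: 333·145512 + 395·(-122670) = 846, so (145512, -122670) solves it.
The general solution is s = 145512 + 395k, t = -122670 − 333k; taking k = -368 gives the smaller pair s = 152, t = -126.
Check: 666·152 + 790·(-126) = 101232 − 99540 = 1692. ✓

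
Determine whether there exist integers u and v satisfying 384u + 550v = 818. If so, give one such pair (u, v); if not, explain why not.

u = 227, v = -157

Every value of 384u + 550v is a multiple of gcd(384, 550) = 2; since 2 ∣ 818, solutions exist.
Dividing through by 2 reduces the equation to 192u + 275v = 409.
Run the Euclidean algorithm on 275 and 192: 275 = 1·192 + 83, 192 = 2·83 + 26, 83 = 3·26 + 5, 26 = 5·5 + 1, 5 = 5·1 + 0.
Back-substituting, 1 = 26 − 5·5 = 26 − 5·(83 − 3·26) = −5·83 + 16·26 = −5·83 + 16·(192 − 2·83) = 16·192 − 37·83 = 16·192 − 37·(275 − 1·192) = −37·275 + 53·192; that is, 192·53 + 275·(-37) = 1.
Scaling by 409 gives the particular solution (u, v) = (21677, -15133).
Subtracting 78·275 from u and adding 78·192 to v gives the tidier solution (227, -157).
Indeed 384·227 + 550·(-157) = 87168 − 86350 = 818.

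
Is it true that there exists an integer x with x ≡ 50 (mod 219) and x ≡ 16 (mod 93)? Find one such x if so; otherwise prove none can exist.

No such integer exists.

gcd(219, 93) = 3. If x ≡ 50 (mod 219) and x ≡ 16 (mod 93), then x ≡ 50 (mod 3) and x ≡ 16 (mod 3).
But 50 mod 3 = 2 while 16 mod 3 = 1, a contradiction.
So no integer satisfies both congruences.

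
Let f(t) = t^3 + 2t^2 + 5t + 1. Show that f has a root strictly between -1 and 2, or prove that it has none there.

f(-1) = -3 and f(2) = 27, which have opposite signs.
f is continuous everywhere (it is a polynomial), in particular on [-1, 2].
By the Intermediate Value Theorem, f takes the value 0 somewhere in the open interval.

Yes, f has a root in the interval.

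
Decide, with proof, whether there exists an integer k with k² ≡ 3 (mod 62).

The prime 31 divides 62, so k² ≡ 3 (mod 62) would force k² ≡ 3 (mod 31).
Apply Euler's criterion with the prime 31: 3 is a quadratic residue iff 3^15 ≡ 1 (mod 31), and a non-residue iff it is ≡ −1.
Repeated squaring mod 31: 3^2 = 9 ≡ 9; 3^4 ≡ 9² = 81 ≡ 19; 3^8 ≡ 19² = 361 ≡ 20.
Since 15 = 8 + 4 + 2 + 1, 3^15 ≡ 20 · 19 · 9 · 3; multiplying out mod 31: 20·19 = 380 ≡ 8, then 8·9 = 72 ≡ 10, then 10·3 = 30 ≡ 30. Thus 3^15 ≡ 30 ≡ −1 (mod 31).
By Euler's criterion 3 is a quadratic non-residue mod 31: no k satisfies k² ≡ 3 (mod 31).
So 3 is not a square mod 31, and hence 3 is not a square mod 62.

There is no such integer.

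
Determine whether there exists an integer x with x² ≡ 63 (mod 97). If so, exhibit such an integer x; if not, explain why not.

There is no such integer.

Apply Euler's criterion with the prime 97: 63 is a quadratic residue iff 63^48 ≡ 1 (mod 97), and a non-residue iff it is ≡ −1.
Repeated squaring mod 97: 63^2 = 3969 ≡ 89; 63^4 ≡ 89² = 7921 ≡ 64; 63^8 ≡ 64² = 4096 ≡ 22; 63^16 ≡ 22² = 484 ≡ 96; 63^32 ≡ 96² = 9216 ≡ 1.
Since 48 = 32 + 16, 63^48 ≡ 1 · 96; multiplying out mod 97: 1·96 = 96 ≡ 96. Thus 63^48 ≡ 96 ≡ −1 (mod 97).
By Euler's criterion 63 is a quadratic non-residue mod 97: no x satisfies x² ≡ 63 (mod 97).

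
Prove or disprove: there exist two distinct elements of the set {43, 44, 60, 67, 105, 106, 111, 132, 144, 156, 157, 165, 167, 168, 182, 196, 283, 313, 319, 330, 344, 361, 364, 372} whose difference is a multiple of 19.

43 and 157 are such a pair.

43 mod 19 = 5 and 157 mod 19 = 5, so 157 − 43 = 114 = 6·19.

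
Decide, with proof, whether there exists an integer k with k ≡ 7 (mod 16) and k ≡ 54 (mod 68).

There is no such integer.

Reduce both congruences modulo 4, which divides 16 and 68: they say k ≡ 7 (mod 4) and k ≡ 54 (mod 4).
However 7 ≡ 3 and 54 ≡ 2 (mod 4), and 3 ≠ 2.
Hence the system has no solution.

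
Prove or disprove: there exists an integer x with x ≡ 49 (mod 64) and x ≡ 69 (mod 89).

x = 1137

gcd(64, 89) = 1, so the Chinese Remainder Theorem guarantees exactly one residue class mod 5696 satisfying both.
Write x = 49 + 64t and require 49 + 64t ≡ 69 (mod 89), i.e. 64t ≡ 20 (mod 89).
Note 64·32 = 2048 ≡ 1 (mod 89) (as 2048 − 1 = 23·89), so 64⁻¹ ≡ 32.
Multiplying by 32: t ≡ 32·20 = 640 ≡ 17 (mod 89).
Taking t = 17 gives x = 49 + 64·17 = 1137.
Check: 1137 mod 64 = 49, 1137 mod 89 = 69. ✓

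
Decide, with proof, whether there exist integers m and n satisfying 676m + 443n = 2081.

Since gcd(676, 443) = 1, every integer is an integer combination of 676 and 443.
Run the Euclidean algorithm on 676 and 443: 676 = 1·443 + 233, 443 = 1·233 + 210, 233 = 1·210 + 23, 210 = 9·23 + 3, 23 = 7·3 + 2, 3 = 1·2 + 1, 2 = 2·1 + 0.
Unwinding: 1 = 3 − 1·2 = 3 − (23 − 7·3) = −23 + 8·3 = −23 + 8·(210 − 9·23) = 8·210 − 73·23 = 8·210 − 73·(233 − 1·210) = −73·233 + 81·210 = −73·233 + 81·(443 − 1·233) = 81·443 − 154·233 = 81·443 − 154·(676 − 1·443) = −154·676 + 235·443, i.e. 676·(-154) + 443·235 = 1.
Scaling by 2081 gives the particular solution (m, n) = (-320474, 489035).
Adding 724·443 to m and subtracting 724·676 from n gives the tidier solution (258, -389).
Indeed 676·258 + 443·(-389) = 174408 − 172327 = 2081.

m = 258, n = -389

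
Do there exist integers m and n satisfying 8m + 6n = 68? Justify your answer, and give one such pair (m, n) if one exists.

gcd(8, 6) = 2, and 2 divides 68, so integer solutions exist.
Dividing through by 2 reduces the equation to 4m + 3n = 34.
Run the Euclidean algorithm on 4 and 3: 4 = 1·3 + 1, 3 = 3·1 + 0.
Back-substituting, 1 = 4 − 1·3; that is, 4·1 + 3·(-1) = 1.
Scaling by 34 gives the particular solution (m, n) = (34, -34).
The general solution is m = 34 + 3k, n = -34 − 4k; taking k = -11 gives the smaller pair m = 1, n = 10.
Check: 8·1 + 6·10 = 8 + 60 = 68. ✓

m = 1, n = 10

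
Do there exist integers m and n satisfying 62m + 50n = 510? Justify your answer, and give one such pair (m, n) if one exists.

m = 5, n = 4

Since gcd(62, 50) = 2 and 510 = 2·255, Bézout's identity guarantees a solution.
Dividing through by 2 reduces the equation to 31m + 25n = 255.
Dividing repeatedly: 31 = 1·25 + 6, 25 = 4·6 + 1, 6 = 6·1 + 0.
Unwinding: 1 = 25 − 4·6 = 25 − 4·(31 − 1·25) = −4·31 + 5·25, i.e. 31·(-4) + 25·5 = 1.
Scaling by 255 gives the particular solution (m, n) = (-1020, 1275).
Adding 41·25 to m and subtracting 41·31 from n gives the tidier solution (5, 4).
Indeed 62·5 + 50·4 = 310 + 200 = 510.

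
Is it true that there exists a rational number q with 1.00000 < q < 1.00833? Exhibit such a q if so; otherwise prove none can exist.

q = 122/121

Multiplying by 121: 121·1.00000 = 121.00000 and 121·1.00833 = 122.00793, so the integer 122 lies strictly between them.
So q = 122/121 works: it is a ratio of integers, and dividing 121·1.00000 < 122 < 121·1.00833 through by 121 gives 1.00000 < 122/121 < 1.00833.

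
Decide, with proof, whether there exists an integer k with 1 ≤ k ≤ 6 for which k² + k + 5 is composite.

k = 4

At k = 4: 4² + 4 + 5 = 25 = 5·5, which is composite.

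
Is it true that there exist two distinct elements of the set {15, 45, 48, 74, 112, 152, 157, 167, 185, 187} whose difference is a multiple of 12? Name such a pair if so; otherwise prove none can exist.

Two integers differ by a multiple of 12 exactly when they have the same residue mod 12. The residues are 15↦3, 45↦9, 48↦0, 74↦2, 112↦4, 152↦8, 157↦1, 167↦11, 185↦5, 187↦7.
All 10 residues are distinct, so no two elements differ by a multiple of 12.

No such pair exists.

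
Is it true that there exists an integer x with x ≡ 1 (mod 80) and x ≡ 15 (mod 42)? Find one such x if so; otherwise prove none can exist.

x = 561

Here gcd(80, 42) = 2, and both 1 and 15 leave remainder 1 mod 2, so the system is consistent.
The integers ≡ 1 (mod 80) are 1, 81, 161, 241, 321, 401, 481, 561, …; their remainders mod 42 are 1, 39, 35, 31, 27, 23, 19, 15, so x = 561 is the first that is ≡ 15 (mod 42).
Check: 561 mod 80 = 1, 561 mod 42 = 15. ✓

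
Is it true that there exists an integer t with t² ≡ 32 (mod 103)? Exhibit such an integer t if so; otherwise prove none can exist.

t = 49

Take t = 49. Then 49² = 2401 = 23·103 + 32, so 49² ≡ 32 (mod 103).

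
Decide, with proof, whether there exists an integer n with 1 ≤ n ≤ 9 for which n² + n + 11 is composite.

The values for n = 1, 2, …, 9 are 13, 17, 23, 31, 41, 53, 67, 83, 101, and each of these is prime.
So no value in the range makes the expression composite.

No such integer n in that range exists.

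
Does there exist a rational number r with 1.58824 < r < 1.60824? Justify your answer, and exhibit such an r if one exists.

r = 8/5

Multiplying by 5: 5·1.58824 = 7.94120 and 5·1.60824 = 8.04120, so the integer 8 lies strictly between them.
So r = 8/5 works: it is a ratio of integers, and dividing 5·1.58824 < 8 < 5·1.60824 through by 5 gives 1.58824 < 8/5 < 1.60824.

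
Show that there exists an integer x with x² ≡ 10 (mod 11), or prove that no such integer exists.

Computing x² mod 11 for x = 0, 1, …, 5 (enough, by the symmetry x ↦ 11 − x) gives 0, 1, 4, 9, 5, 3.
The set of squares mod 11 is therefore {0, 1, 3, 4, 5, 9}, which does not contain 10.
Hence no integer x has x² ≡ 10 (mod 11).

No such integer exists.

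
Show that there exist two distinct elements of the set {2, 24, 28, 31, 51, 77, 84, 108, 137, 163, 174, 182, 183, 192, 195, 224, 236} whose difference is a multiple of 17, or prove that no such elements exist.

Reduce each element modulo 17: 2↦2, 24↦7, 28↦11, 31↦14, 51↦0, 77↦9, 84↦16, 108↦6, 137↦1, 163↦10, 174↦4, 182↦12, 183↦13, 192↦5, 195↦8, 224↦3, 236↦15.
No residue repeats among the 17 elements, so no pair has difference ≡ 0 (mod 17).

No, no such pair exists.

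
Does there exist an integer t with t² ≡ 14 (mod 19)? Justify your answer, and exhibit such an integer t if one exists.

No such integer exists.

Squares mod 19 repeat after t = 9 (as (−t)² = t²); for t = 0..9 they are 0, 1, 4, 9, 16, 6, 17, 11, 7, 5.
So the quadratic residues mod 19 are {0, 1, 4, 5, 6, 7, 9, 11, 16, 17}, and 14 is not among them.
Hence no integer t has t² ≡ 14 (mod 19).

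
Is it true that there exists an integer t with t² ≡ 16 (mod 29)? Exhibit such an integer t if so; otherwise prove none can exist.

t = 4

Take t = 4. Then 4² = 16, and since 0 ≤ 16 < 29 this is already reduced: 4² ≡ 16 (mod 29).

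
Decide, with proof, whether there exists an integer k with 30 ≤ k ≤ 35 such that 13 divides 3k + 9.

There is no such integer k in that range.

At k = 30, 3·30 + 9 = 99 ≡ 8 (mod 13), and each step in k adds 3, giving residues 8, 11, 1, 4, 7, 10 for k = 30, 31, …, 35.
Since 0 is absent from this list, 13 ∤ 3k + 9 for every k with 30 ≤ k ≤ 35.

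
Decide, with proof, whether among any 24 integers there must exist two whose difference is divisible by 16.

Yes.

There are exactly 16 possible remainders on division by 16.
Since 24 > 16, two of the 24 integers must share a residue class by the pigeonhole principle; call them a and b.
Their difference a − b is then a multiple of 16.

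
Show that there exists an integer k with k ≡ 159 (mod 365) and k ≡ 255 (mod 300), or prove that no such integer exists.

Reduce both congruences modulo 5, which divides 365 and 300: they say k ≡ 159 (mod 5) and k ≡ 255 (mod 5).
However 159 ≡ 4 and 255 ≡ 0 (mod 5), and 4 ≠ 0.
Therefore no such k exists.

No, no such integer exists.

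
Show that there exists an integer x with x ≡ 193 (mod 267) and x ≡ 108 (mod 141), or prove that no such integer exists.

Reduce both congruences modulo 3, which divides 267 and 141: they say x ≡ 193 (mod 3) and x ≡ 108 (mod 3).
But 193 mod 3 = 1 while 108 mod 3 = 0, a contradiction.
Therefore no such x exists.

No such integer exists.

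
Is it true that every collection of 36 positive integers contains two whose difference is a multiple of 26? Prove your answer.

Yes.

There are exactly 26 possible remainders on division by 26.
Since 36 > 26, two of the 36 integers must share a residue class by the pigeonhole principle; call them a and b.
Their difference a − b is then a multiple of 26.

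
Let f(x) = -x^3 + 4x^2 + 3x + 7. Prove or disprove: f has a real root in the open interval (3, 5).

f(3) = 25 and f(5) = -3, which have opposite signs.
f is continuous everywhere (it is a polynomial), in particular on [3, 5].
By the Intermediate Value Theorem, f takes the value 0 somewhere in the open interval.

Such a root exists.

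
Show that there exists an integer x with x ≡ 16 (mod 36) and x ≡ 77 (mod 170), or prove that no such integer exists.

gcd(36, 170) = 2. If x ≡ 16 (mod 36) and x ≡ 77 (mod 170), then x ≡ 16 (mod 2) and x ≡ 77 (mod 2).
But 16 mod 2 = 0 while 77 mod 2 = 1, a contradiction.
Therefore no such x exists.

No, no such integer exists.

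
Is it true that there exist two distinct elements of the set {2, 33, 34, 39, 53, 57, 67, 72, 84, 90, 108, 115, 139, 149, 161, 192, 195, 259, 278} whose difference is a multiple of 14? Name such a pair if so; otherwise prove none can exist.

Reduce each element mod 14: 2↦2, 33↦5, 34↦6, 39↦11, 53↦11, 57↦1, 67↦11, 72↦2, 84↦0, 90↦6, 108↦10, 115↦3, 139↦13, 149↦9, 161↦7, 192↦10, 195↦13, 259↦7, 278↦12. The residue 2 repeats (at 2 and 72), and 72 − 2 = 70 = 5·14.

Yes: 2 and 72.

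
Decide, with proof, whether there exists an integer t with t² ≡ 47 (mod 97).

t = 12

t = 12 works: 12² = 144, and 144 − 47 = 97 = 1·97.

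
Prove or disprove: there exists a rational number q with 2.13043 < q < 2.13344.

Scale by 15: the interval becomes (31.95645, 32.00160), which contains the integer 32.
Dividing back, 2.13043 < 32/15 < 2.13344, and 32/15 is rational.

q = 32/15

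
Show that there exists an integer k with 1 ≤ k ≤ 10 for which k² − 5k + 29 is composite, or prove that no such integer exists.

k = 9

At k = 9: 9² − 5·9 + 29 = 65 = 5·13, which is composite.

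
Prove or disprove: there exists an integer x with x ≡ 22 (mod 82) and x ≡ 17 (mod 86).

gcd(82, 86) = 2. If x ≡ 22 (mod 82) and x ≡ 17 (mod 86), then x ≡ 22 (mod 2) and x ≡ 17 (mod 2).
However 22 ≡ 0 and 17 ≡ 1 (mod 2), and 0 ≠ 1.
Therefore no such x exists.

No such integer exists.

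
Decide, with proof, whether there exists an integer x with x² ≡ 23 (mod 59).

Apply Euler's criterion with the prime 59: 23 is a quadratic residue iff 23^29 ≡ 1 (mod 59), and a non-residue iff it is ≡ −1.
Repeated squaring mod 59: 23^2 = 529 ≡ 57; 23^4 ≡ 57² = 3249 ≡ 4; 23^8 ≡ 4² = 16 ≡ 16; 23^16 ≡ 16² = 256 ≡ 20.
Since 29 = 16 + 8 + 4 + 1, 23^29 ≡ 20 · 16 · 4 · 23; multiplying out mod 59: 20·16 = 320 ≡ 25, then 25·4 = 100 ≡ 41, then 41·23 = 943 ≡ 58. Thus 23^29 ≡ 58 ≡ −1 (mod 59).
The value −1 means 23 is a non-residue modulo 59, so x² ≡ 23 (mod 59) is impossible.

No such integer exists.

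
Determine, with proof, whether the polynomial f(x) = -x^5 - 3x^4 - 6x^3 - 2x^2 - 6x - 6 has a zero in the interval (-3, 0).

Such a root exists.

f(-3) = 156 and f(0) = -6, which have opposite signs.
f is continuous everywhere (it is a polynomial), in particular on [-3, 0].
By the Intermediate Value Theorem, f takes the value 0 somewhere in the open interval.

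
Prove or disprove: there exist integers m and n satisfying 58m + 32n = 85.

There are no such integers.

gcd(58, 32) = 2, so every integer of the form 58m + 32n is a multiple of 2.
But 85 is not a multiple of 2 (it leaves remainder 1).
Hence no integers m, n satisfy the equation.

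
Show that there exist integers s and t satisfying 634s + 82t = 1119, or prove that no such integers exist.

gcd(634, 82) = 2, so every integer of the form 634s + 82t is a multiple of 2.
However 1119 leaves remainder 1 on division by 2.
So the equation is unsolvable over ℤ.

No, no such integers exist.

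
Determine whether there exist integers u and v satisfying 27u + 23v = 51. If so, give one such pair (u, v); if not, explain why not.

u = 7, v = -6

27 and 23 are coprime, so 27u + 23v ranges over all of ℤ.
Run the Euclidean algorithm on 27 and 23: 27 = 1·23 + 4, 23 = 5·4 + 3, 4 = 1·3 + 1, 3 = 3·1 + 0.
Working back up the chain: 1 = 4 − 1·3 = 4 − (23 − 5·4) = −23 + 6·4 = −23 + 6·(27 − 1·23) = 6·27 − 7·23. So 27·6 + 23·(-7) = 1.
Multiplying through by 51: u = 6·51 = 306, v = (-7)·51 = -357 is a solution.
Shifting by a multiple of (23, −27) keeps it a solution: u = 306 − 13·23 = 7, v = -357 + 13·27 = -6.
Indeed 27·7 + 23·(-6) = 189 − 138 = 51.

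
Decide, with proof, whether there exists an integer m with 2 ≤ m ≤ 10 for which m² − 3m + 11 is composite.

m = 7

At m = 7: 7² − 3·7 + 11 = 39 = 3·13, which is composite.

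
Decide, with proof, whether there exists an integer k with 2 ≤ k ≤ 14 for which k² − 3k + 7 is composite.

k = 11

At k = 11: 11² − 3·11 + 7 = 95 = 5·19, which is composite.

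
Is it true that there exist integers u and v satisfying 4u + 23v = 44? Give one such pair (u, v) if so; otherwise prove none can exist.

4 and 23 are coprime, so 4u + 23v ranges over all of ℤ.
Euclidean algorithm: 23 = 5·4 + 3, 4 = 1·3 + 1, 3 = 3·1 + 0.
Working back up the chain: 1 = 4 − 1·3 = 4 − (23 − 5·4) = −23 + 6·4. So 4·6 + 23·(-1) = 1.
Multiplying through by 44: u = 6·44 = 264, v = (-1)·44 = -44 is a solution.
The general solution is u = 264 + 23k, v = -44 − 4k; taking k = -11 gives the smaller pair u = 11, v = 0.
Indeed 4·11 + 23·0 = 44 + 0 = 44.

u = 11, v = 0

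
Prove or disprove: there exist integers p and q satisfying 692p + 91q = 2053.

Since gcd(692, 91) = 1, every integer is an integer combination of 692 and 91.
Dividing repeatedly: 692 = 7·91 + 55, 91 = 1·55 + 36, 55 = 1·36 + 19, 36 = 1·19 + 17, 19 = 1·17 + 2, 17 = 8·2 + 1, 2 = 2·1 + 0.
Unwinding: 1 = 17 − 8·2 = 17 − 8·(19 − 1·17) = −8·19 + 9·17 = −8·19 + 9·(36 − 1·19) = 9·36 − 17·19 = 9·36 − 17·(55 − 1·36) = −17·55 + 26·36 = −17·55 + 26·(91 − 1·55) = 26·91 − 43·55 = 26·91 − 43·(692 − 7·91) = −43·692 + 327·91, i.e. 692·(-43) + 91·327 = 1.
Times 2053: 692·(-88279) + 91·671331 = 2053, so (-88279, 671331) solves it.
The general solution is p = -88279 + 91k, q = 671331 − 692k; taking k = 971 gives the smaller pair p = 82, q = -601.
Check: 692·82 + 91·(-601) = 56744 − 54691 = 2053. ✓

p = 82, q = -601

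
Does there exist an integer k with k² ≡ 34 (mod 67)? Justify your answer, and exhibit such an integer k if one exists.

No, no such integer exists.

Apply Euler's criterion with the prime 67: 34 is a quadratic residue iff 34^33 ≡ 1 (mod 67), and a non-residue iff it is ≡ −1.
Squaring successively (mod 67): 34^2 = 1156 ≡ 17; 34^4 ≡ 17² = 289 ≡ 21; 34^8 ≡ 21² = 441 ≡ 39; 34^16 ≡ 39² = 1521 ≡ 47; 34^32 ≡ 47² = 2209 ≡ 65.
Since 33 = 32 + 1, 34^33 ≡ 65 · 34; multiplying out mod 67: 65·34 = 2210 ≡ 66. Thus 34^33 ≡ 66 ≡ −1 (mod 67).
By Euler's criterion 34 is a quadratic non-residue mod 67: no k satisfies k² ≡ 34 (mod 67).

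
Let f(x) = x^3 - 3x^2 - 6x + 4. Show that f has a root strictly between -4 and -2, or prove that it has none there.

f has no root in that interval.

f(-4) = -84 and f(-2) = -4, both negative, so a sign-change argument is unavailable; we show f keeps this sign on the whole interval.
Substitute x = -2 − u, where 0 < u < 2 on the interval. Expanding, f(-2 − u) = -u^3 - 9u^2 - 18u - 4.
The nonzero coefficients here are all negative, so for u > 0 every term is negative (or zero), and the constant term -4 is strictly negative.
So f is strictly negative on (-4, -2); no root exists in the interval.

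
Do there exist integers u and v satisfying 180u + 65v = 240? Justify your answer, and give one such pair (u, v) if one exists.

Every value of 180u + 65v is a multiple of gcd(180, 65) = 5; since 5 ∣ 240, solutions exist.
Dividing through by 5 reduces the equation to 36u + 13v = 48.
Dividing repeatedly: 36 = 2·13 + 10, 13 = 1·10 + 3, 10 = 3·3 + 1, 3 = 3·1 + 0.
Working back up the chain: 1 = 10 − 3·3 = 10 − 3·(13 − 1·10) = −3·13 + 4·10 = −3·13 + 4·(36 − 2·13) = 4·36 − 11·13. So 36·4 + 13·(-11) = 1.
Times 48: 36·192 + 13·(-528) = 48, so (192, -528) solves it.
The general solution is u = 192 + 13k, v = -528 − 36k; taking k = -14 gives the smaller pair u = 10, v = -24.
Indeed 180·10 + 65·(-24) = 1800 − 1560 = 240.

u = 10, v = -24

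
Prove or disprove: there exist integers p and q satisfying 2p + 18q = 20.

Every value of 2p + 18q is a multiple of gcd(2, 18) = 2; since 2 ∣ 20, solutions exist.
Dividing through by 2 reduces the equation to 1p + 9q = 10.
The coefficient of p is 1, so setting q = 0 and p = 10 already solves it.
The general solution is p = 10 + 9k, q = 0 − 1k; taking k = -1 gives the smaller pair p = 1, q = 1.
Indeed 2·1 + 18·1 = 2 + 18 = 20.

p = 1, q = 1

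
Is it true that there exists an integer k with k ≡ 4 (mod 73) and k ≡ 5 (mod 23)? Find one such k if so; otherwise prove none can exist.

gcd(73, 23) = 1, so the Chinese Remainder Theorem guarantees exactly one residue class mod 1679 satisfying both.
Any solution of the first congruence is k = 4 + 73t; substituting into the second, 73t ≡ 5 − 4 ≡ 1 (mod 23).
73 ≡ 4 (mod 23), so this reads 4t ≡ 1 (mod 23). Invert 4 mod 23 by the Euclidean algorithm: 23 = 5·4 + 3, 4 = 1·3 + 1, 3 = 3·1 + 0; back-substituting, 1 = 4 − 1·3 = 4 − (23 − 5·4) = −23 + 6·4. Hence 4·6 ≡ 1, so 4⁻¹ ≡ 6 (mod 23).
Multiplying by 6: t ≡ 6·1 = 6 (mod 23).
With t = 6: k = 4 + 73·6 = 442.
Verify: 442 = 6·73 + 4 and 442 = 19·23 + 5. ✓

k = 442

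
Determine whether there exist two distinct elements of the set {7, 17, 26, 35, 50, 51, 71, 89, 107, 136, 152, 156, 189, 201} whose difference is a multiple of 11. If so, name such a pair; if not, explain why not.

The pair (7, 51) works.

7 mod 11 = 7 and 51 mod 11 = 7, so 51 − 7 = 44 = 4·11.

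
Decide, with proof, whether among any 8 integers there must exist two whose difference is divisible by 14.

Take the 8 consecutive integers 53, 54, …, 60: their residues mod 14 are all distinct because 8 ≤ 14.
The differences between them range over 1, …, 7, none of which is divisible by 14.

No; for instance {53, 54, 55, 56, 57, 58, 59, 60} is a counterexample.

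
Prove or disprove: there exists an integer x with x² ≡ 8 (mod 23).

x = 13

x = 13 works: 13² = 169, and 169 − 8 = 161 = 7·23.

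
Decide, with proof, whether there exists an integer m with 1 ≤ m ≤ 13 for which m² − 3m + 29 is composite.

At m = 13: 13² − 3·13 + 29 = 159 = 3·53, which is composite.

m = 13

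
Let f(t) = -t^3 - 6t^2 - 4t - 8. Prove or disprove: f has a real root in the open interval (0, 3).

The endpoint values f(0) = -8 and f(3) = -101 are both negative. Claim: f(t) < 0 for every t in (0, 3).
The nonzero coefficients of f are all negative, so for t > 0 every term of f(t) is negative (the constant term -8 strictly so).
Therefore f(t) < 0 throughout (0, 3), and f has no zero there.

No.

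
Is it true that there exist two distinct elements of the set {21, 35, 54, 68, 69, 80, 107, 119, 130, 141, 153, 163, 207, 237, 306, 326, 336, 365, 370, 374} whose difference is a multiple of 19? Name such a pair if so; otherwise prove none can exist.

21 and 306 are such a pair.

Reduce each element mod 19: 21↦2, 35↦16, 54↦16, 68↦11, 69↦12, 80↦4, 107↦12, 119↦5, 130↦16, 141↦8, 153↦1, 163↦11, 207↦17, 237↦9, 306↦2, 326↦3, 336↦13, 365↦4, 370↦9, 374↦13. The residue 2 repeats (at 21 and 306), and 306 − 21 = 285 = 15·19.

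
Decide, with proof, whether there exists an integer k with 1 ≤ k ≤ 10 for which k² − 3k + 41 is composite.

k = 1

At k = 1: 1² − 3·1 + 41 = 39 = 3·13, which is composite.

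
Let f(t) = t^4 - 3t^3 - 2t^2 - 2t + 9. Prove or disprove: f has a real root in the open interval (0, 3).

f(0) = 9 and f(3) = -15, which have opposite signs.
Since f is a polynomial it is continuous on [0, 3].
By the Intermediate Value Theorem, f takes the value 0 somewhere in the open interval.

Such a root exists.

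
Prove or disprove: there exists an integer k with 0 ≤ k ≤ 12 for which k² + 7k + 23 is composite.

At k = 11: 11² + 7·11 + 23 = 221 = 13·17, which is composite.

k = 11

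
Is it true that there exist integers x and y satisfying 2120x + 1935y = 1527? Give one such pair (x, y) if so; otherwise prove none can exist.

There are no such integers.

Both 2120 and 1935 are divisible by gcd(2120, 1935) = 5, hence so is any combination 2120x + 1935y.
But 1527 = 5·305 + 2, so 5 ∤ 1527.
Hence no integers x, y satisfy the equation.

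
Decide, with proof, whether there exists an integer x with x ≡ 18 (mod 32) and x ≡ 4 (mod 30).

x = 274

gcd(32, 30) = 2. A simultaneous solution exists iff 18 ≡ 4 (mod 2); here 18 mod 2 = 0 = 4 mod 2, so it does.
Put x = 18 + 32t, so we need 32t ≡ 16 (mod 30), equivalently (divide by 2) 16t ≡ 8 (mod 15).
16 ≡ 1 (mod 15), so this reads 1t ≡ 8 (mod 15). So t ≡ 8 (mod 15).
Then x = 18 + 32·8 = 274.
Check: 274 mod 32 = 18, 274 mod 30 = 4. ✓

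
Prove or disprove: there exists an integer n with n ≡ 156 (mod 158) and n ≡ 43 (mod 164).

No such integer exists.

Reduce both congruences modulo 2, which divides 158 and 164: they say n ≡ 156 (mod 2) and n ≡ 43 (mod 2).
But 156 mod 2 = 0 while 43 mod 2 = 1, a contradiction.
So no integer satisfies both congruences.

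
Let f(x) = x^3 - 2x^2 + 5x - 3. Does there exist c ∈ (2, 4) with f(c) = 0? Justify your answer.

Evaluate at the endpoints: f(2) = 7, f(4) = 49 — same sign (positive).
f'(x) = 3x^2 - 4x + 5 has discriminant (-4)² − 4·3·5 = -44 < 0, so f' has no real roots and is positive for every real x.
Hence f is strictly increasing on ℝ, and in particular on [2, 4]. A strictly monotone function with same-sign endpoint values stays positive on the whole interval, so f has no zero in (2, 4).

No such root exists.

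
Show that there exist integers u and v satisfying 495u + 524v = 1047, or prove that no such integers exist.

495 and 524 are coprime, so 495u + 524v ranges over all of ℤ.
Dividing repeatedly: 524 = 1·495 + 29, 495 = 17·29 + 2, 29 = 14·2 + 1, 2 = 2·1 + 0.
Working back up the chain: 1 = 29 − 14·2 = 29 − 14·(495 − 17·29) = −14·495 + 239·29 = −14·495 + 239·(524 − 1·495) = 239·524 − 253·495. So 495·(-253) + 524·239 = 1.
Times 1047: 495·(-264891) + 524·250233 = 1047, so (-264891, 250233) solves it.
The general solution is u = -264891 + 524k, v = 250233 − 495k; taking k = 506 gives the smaller pair u = 253, v = -237.
Check: 495·253 + 524·(-237) = 125235 − 124188 = 1047. ✓

u = 253, v = -237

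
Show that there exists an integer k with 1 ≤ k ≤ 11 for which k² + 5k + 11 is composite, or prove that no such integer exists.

At k = 11: 11² + 5·11 + 11 = 187 = 11·17, which is composite.

k = 11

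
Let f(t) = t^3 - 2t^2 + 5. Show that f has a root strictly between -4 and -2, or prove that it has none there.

The endpoint values f(-4) = -91 and f(-2) = -11 are both negative. Claim: f(t) < 0 for every t in (-4, -2).
Substitute t = -2 − u, where 0 < u < 2 on the interval. Expanding, f(-2 − u) = -u^3 - 8u^2 - 20u - 11.
All 4 nonzero coefficients of this polynomial in u are negative; hence for u > 0 the value is a sum of negative terms (the constant -11 among them).
Therefore f(t) < 0 throughout (-4, -2), and f has no zero there.

No.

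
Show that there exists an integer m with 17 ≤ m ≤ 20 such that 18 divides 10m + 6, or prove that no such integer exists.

For m = 17, 18, 19, 20 the values of 10m + 6 modulo 18 are 14, 6, 16, 8 respectively.
The residue 0 does not occur, so no m in [17, 20] makes 10m + 6 a multiple of 18.

No such integer m in that range exists.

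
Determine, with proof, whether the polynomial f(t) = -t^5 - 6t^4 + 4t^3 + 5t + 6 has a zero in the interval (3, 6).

f(3) = -600 and f(6) = -14652, both negative, so a sign-change argument is unavailable; we show f keeps this sign on the whole interval.
Shift to the endpoint 3: with t = 3 + u (0 < u < 3), one computes f(3 + u) = -u^5 - 21u^4 - 158u^3 - 558u^2 - 940u - 600.
All 6 nonzero coefficients of this polynomial in u are negative; hence for u > 0 the value is a sum of negative terms (the constant -600 among them).
Therefore f(t) < 0 throughout (3, 6), and f has no zero there.

f has no root in that interval.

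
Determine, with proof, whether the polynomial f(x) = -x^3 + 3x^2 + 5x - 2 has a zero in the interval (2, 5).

f(2) = 12 and f(5) = -27, which have opposite signs.
f is continuous everywhere (it is a polynomial), in particular on [2, 5].
By the Intermediate Value Theorem f must vanish at some point of (2, 5).

Such a root exists.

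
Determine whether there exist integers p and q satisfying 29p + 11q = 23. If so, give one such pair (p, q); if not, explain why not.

p = 8, q = -19

29 and 11 are coprime, so 29p + 11q ranges over all of ℤ.
Run the Euclidean algorithm on 29 and 11: 29 = 2·11 + 7, 11 = 1·7 + 4, 7 = 1·4 + 3, 4 = 1·3 + 1, 3 = 3·1 + 0.
Working back up the chain: 1 = 4 − 1·3 = 4 − (7 − 1·4) = −7 + 2·4 = −7 + 2·(11 − 1·7) = 2·11 − 3·7 = 2·11 − 3·(29 − 2·11) = −3·29 + 8·11. So 29·(-3) + 11·8 = 1.
Scaling by 23 gives the particular solution (p, q) = (-69, 184).
Shifting by a multiple of (11, −29) keeps it a solution: p = -69 + 7·11 = 8, q = 184 − 7·29 = -19.
Indeed 29·8 + 11·(-19) = 232 − 209 = 23.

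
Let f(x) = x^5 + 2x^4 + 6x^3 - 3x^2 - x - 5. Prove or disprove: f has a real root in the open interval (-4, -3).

f(-4) = -945 and f(-3) = -272, both negative, so a sign-change argument is unavailable; we show f keeps this sign on the whole interval.
Substitute x = -3 − u, where 0 < u < 1 on the interval. Expanding, f(-3 − u) = -u^5 - 13u^4 - 72u^3 - 219u^2 - 368u - 272.
The nonzero coefficients here are all negative, so for u > 0 every term is negative (or zero), and the constant term -272 is strictly negative.
Therefore f(x) < 0 throughout (-4, -3), and f has no zero there.

No.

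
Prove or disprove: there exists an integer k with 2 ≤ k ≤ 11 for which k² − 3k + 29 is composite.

k = 2

At k = 2: 2² − 3·2 + 29 = 27 = 3·9, which is composite.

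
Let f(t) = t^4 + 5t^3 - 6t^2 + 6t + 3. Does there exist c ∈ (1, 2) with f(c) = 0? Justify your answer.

f(1) = 9 and f(2) = 47, both positive, so a sign-change argument is unavailable; we show f keeps this sign on the whole interval.
Substitute t = 1 + u, where 0 < u < 1 on the interval. Expanding, f(1 + u) = u^4 + 9u^3 + 15u^2 + 13u + 9.
The nonzero coefficients here are all positive, so for u > 0 every term is positive (or zero), and the constant term 9 is strictly positive.
So f is strictly positive on (1, 2); no root exists in the interval.

No.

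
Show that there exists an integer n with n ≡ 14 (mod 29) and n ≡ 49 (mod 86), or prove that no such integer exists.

Since 29 and 86 share no common factor, CRT says the pair of congruences has a solution (unique mod 2494).
Any solution of the first congruence is n = 14 + 29t; substituting into the second, 29t ≡ 49 − 14 ≡ 35 (mod 86).
Invert 29 mod 86 by the Euclidean algorithm: 86 = 2·29 + 28, 29 = 1·28 + 1, 28 = 28·1 + 0; back-substituting, 1 = 29 − 1·28 = 29 − (86 − 2·29) = −86 + 3·29. Hence 29·3 ≡ 1, so 29⁻¹ ≡ 3 (mod 86).
Multiplying by 3: t ≡ 3·35 = 105 ≡ 19 (mod 86).
With t = 19: n = 14 + 29·19 = 565.
Verify: 565 = 19·29 + 14 and 565 = 6·86 + 49. ✓

n = 565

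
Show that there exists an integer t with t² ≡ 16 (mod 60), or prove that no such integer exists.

t = 16 works: 16² = 256, and 256 − 16 = 240 = 4·60.

t = 16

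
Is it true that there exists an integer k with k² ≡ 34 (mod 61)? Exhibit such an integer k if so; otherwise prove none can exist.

k = 20 works: 20² = 400, and 400 − 34 = 366 = 6·61.

k = 20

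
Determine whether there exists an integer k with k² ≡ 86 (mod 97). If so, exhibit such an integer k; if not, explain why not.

k = 59

Take k = 59. Then 59² = 3481 = 35·97 + 86, so 59² ≡ 86 (mod 97).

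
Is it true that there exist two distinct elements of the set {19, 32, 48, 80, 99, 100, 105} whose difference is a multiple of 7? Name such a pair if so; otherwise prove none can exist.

No such pair exists.

Two integers differ by a multiple of 7 exactly when they have the same residue mod 7. The residues are 19↦5, 32↦4, 48↦6, 80↦3, 99↦1, 100↦2, 105↦0.
These 7 residues are pairwise different, hence no difference of two elements is divisible by 7.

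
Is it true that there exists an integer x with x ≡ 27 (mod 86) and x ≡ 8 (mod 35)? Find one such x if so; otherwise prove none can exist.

The moduli 86 and 35 are coprime, so by the Chinese Remainder Theorem a unique solution modulo 3010 exists.
Write x = 27 + 86t and require 27 + 86t ≡ 8 (mod 35), i.e. 86t ≡ 16 (mod 35).
86 ≡ 16 (mod 35), so this reads 16t ≡ 16 (mod 35). To invert 16 modulo 35: 35 = 2·16 + 3, 16 = 5·3 + 1, 3 = 3·1 + 0, and unwinding, 1 = 16 − 5·3 = 16 − 5·(35 − 2·16) = −5·35 + 11·16. Thus 16⁻¹ ≡ 11 (mod 35).
Multiplying by 11: t ≡ 11·16 = 176 ≡ 1 (mod 35).
With t = 1: x = 27 + 86·1 = 113.
Indeed 113 ≡ 27 (mod 86) and 113 ≡ 8 (mod 35).

x = 113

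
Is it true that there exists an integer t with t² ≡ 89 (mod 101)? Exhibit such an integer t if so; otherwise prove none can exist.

Apply Euler's criterion with the prime 101: 89 is a quadratic residue iff 89^50 ≡ 1 (mod 101), and a non-residue iff it is ≡ −1.
Repeated squaring mod 101: 89^2 = 7921 ≡ 43; 89^4 ≡ 43² = 1849 ≡ 31; 89^8 ≡ 31² = 961 ≡ 52; 89^16 ≡ 52² = 2704 ≡ 78; 89^32 ≡ 78² = 6084 ≡ 24.
Since 50 = 32 + 16 + 2, 89^50 ≡ 24 · 78 · 43; multiplying out mod 101: 24·78 = 1872 ≡ 54, then 54·43 = 2322 ≡ 100. Thus 89^50 ≡ 100 ≡ −1 (mod 101).
By Euler's criterion 89 is a quadratic non-residue mod 101: no t satisfies t² ≡ 89 (mod 101).

No, no such integer exists.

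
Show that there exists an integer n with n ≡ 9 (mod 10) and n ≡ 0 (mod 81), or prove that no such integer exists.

n = 729

Since 10 and 81 share no common factor, CRT says the pair of congruences has a solution (unique mod 810).
Write n = 9 + 10t and require 9 + 10t ≡ 0 (mod 81), i.e. 10t ≡ 72 (mod 81).
To invert 10 modulo 81: 81 = 8·10 + 1, 10 = 10·1 + 0, and unwinding, 1 = 81 − 8·10. Thus 10⁻¹ ≡ -8 ≡ 73 (mod 81).
Multiplying by 73: t ≡ 73·72 = 5256 ≡ 72 (mod 81).
Taking t = 72 gives n = 9 + 10·72 = 729.
Check: 729 mod 10 = 9, 729 mod 81 = 0. ✓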